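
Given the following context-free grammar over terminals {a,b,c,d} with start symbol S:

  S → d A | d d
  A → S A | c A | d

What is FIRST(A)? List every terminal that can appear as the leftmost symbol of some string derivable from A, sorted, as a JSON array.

FIRST iteration:
round 1:
  A via A→c A: +{c}
  A via A→d: +{d}
  S via S→d A: +{d}
  S: {d}  A: {c,d}
round 2: — fixpoint
  S: {d}  A: {c,d}

FIRST(A) = ["c", "d"]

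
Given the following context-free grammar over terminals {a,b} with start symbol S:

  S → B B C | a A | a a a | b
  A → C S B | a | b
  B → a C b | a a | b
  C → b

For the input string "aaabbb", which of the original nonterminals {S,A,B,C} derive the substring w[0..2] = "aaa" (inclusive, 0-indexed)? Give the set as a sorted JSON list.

Convert to CNF:
  S -> B X4 | T0 A | T0 X5 | b
  A -> C X2 | a | b
  B -> T0 T0 | T0 X3 | b
  C -> b
  T0 -> a
  T1 -> b
  X2 -> S B
  X3 -> C T1
  X4 -> B C
  X5 -> T0 T0

CYK table (by increasing span) (cells [i..j] with 0 ≤ i ≤ j ≤ 2 only):
  T[0,0] 'a' = {A,T0}  orig:{A}
  T[1,1] 'a' = {A,T0}  orig:{A}
  T[2,2] 'a' = {A,T0}  orig:{A}
  T[0,1] 'aa' = {B,S,X5}  orig:{B,S}
  T[1,2] 'aa' = {B,S,X5}  orig:{B,S}
  T[0,2] 'aaa' = {S}

Original NTs in T[0,2] deriving "aaa": ["S"]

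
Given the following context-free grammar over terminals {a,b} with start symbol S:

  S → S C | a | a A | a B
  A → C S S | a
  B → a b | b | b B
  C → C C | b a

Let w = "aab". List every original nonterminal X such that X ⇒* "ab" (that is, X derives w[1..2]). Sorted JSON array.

Convert to CNF:
  S -> S C | T0 A | T0 B | a
  A -> C X2 | a
  B -> T0 T1 | T1 B | b
  C -> C C | T1 T0
  T0 -> a
  T1 -> b
  X2 -> S S

Fill CYK table bottom-up (cells [i..j] with 1 ≤ i ≤ j ≤ 2 only):
  cell(1,1) a: {A,S,T0}  orig:{A,S}
  cell(2,2) b: {B,T1}  orig:{B}
  cell(1,2) ab: {B,S}

Original NTs in T[1,2] deriving "ab": ["B", "S"]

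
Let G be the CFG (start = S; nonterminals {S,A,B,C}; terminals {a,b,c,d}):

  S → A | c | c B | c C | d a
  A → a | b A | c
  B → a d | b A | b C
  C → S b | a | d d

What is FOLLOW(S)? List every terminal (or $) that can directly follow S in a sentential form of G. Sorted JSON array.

FIRST iteration:
[1]
  A via A→a: +{a}
  A via A→b A: +{b}
  A via A→c: +{c}
  B via B→a d: +{a}
  B via B→b A: +{b}
  C via C→a: +{a}
  C via C→d d: +{d}
  S via S→A: +{a,b,c}
  S via S→d a: +{d}
  FIRST[S]={a,b,c,d}  FIRST[A]={a,b,c}  FIRST[B]={a,b}  FIRST[C]={a,d}
[2]
  C via C→S b: +{b,c}
  FIRST[S]={a,b,c,d}  FIRST[A]={a,b,c}  FIRST[B]={a,b}  FIRST[C]={a,b,c,d}
[3] — fixpoint
  FIRST[S]={a,b,c,d}  FIRST[A]={a,b,c}  FIRST[B]={a,b}  FIRST[C]={a,b,c,d}

FOLLOW iteration:
initialize: $ ∈ FOLLOW(S)
iter 1:
  C→S b: FOLLOW(S) ⊇ FIRST(b) = {b}; new: +{b}
  S→A: FOLLOW(A) ⊇ FOLLOW(S) ⊇ {$,b}; new: +{$,b}
  S→c B: FOLLOW(B) ⊇ FOLLOW(S) ⊇ {$,b}; new: +{$,b}
  S→c C: FOLLOW(C) ⊇ FOLLOW(S) ⊇ {$,b}; new: +{$,b}
  FOLLOW[S]={$,b}  FOLLOW[A]={$,b}  FOLLOW[B]={$,b}  FOLLOW[C]={$,b}
iter 2: (stable)
  FOLLOW[S]={$,b}  FOLLOW[A]={$,b}  FOLLOW[B]={$,b}  FOLLOW[C]={$,b}

FOLLOW(S) = ["$", "b"]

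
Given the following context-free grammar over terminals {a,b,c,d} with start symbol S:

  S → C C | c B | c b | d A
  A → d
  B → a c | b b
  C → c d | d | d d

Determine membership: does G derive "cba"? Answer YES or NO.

CNF form of G:
  S -> C C | T1 B | T1 T2 | T3 A
  A -> d
  B -> T0 T1 | T2 T2
  C -> T1 T3 | T3 T3 | d
  T0 -> a
  T1 -> c
  T2 -> b
  T3 -> d

CYK table (by increasing span):
  T[0,0] 'c' = {T1}  orig:{}
  T[1,1] 'b' = {T2}  orig:{}
  T[2,2] 'a' = {T0}  orig:{}
  T[0,1] 'cb' = {S}
  T[1,2] 'ba' = ∅
  T[0,2] 'cba' = ∅

S ∉ T[0,2] ⇒ NO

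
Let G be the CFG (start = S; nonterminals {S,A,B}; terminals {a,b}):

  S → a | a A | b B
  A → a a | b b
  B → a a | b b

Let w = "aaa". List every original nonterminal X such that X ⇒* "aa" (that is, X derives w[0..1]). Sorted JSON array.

CNF form of G:
  S -> T0 A | T1 B | a
  A -> T0 T0 | T1 T1
  B -> T0 T0 | T1 T1
  T0 -> a
  T1 -> b

Fill CYK table bottom-up, restricted to cells inside w[0..1]:
  cell(0,0) a: {S,T0}  orig:{S}
  cell(1,1) a: {S,T0}  orig:{S}
  cell(0,1) aa: {A,B}

Original NTs in T[0,1] deriving "aa": ["A", "B"]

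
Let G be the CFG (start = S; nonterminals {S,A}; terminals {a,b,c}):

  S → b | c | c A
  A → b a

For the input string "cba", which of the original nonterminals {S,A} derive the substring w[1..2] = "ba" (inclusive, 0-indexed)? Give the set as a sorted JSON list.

Convert to CNF:
  S -> T2 A | b | c
  A -> T0 T1
  T0 -> b
  T1 -> a
  T2 -> c

Fill CYK table bottom-up, restricted to cells inside w[1..2]:
  cell(1,1) b: {S,T0}  orig:{S}
  cell(2,2) a: {T1}  orig:{}
  cell(1,2) ba: {A}

Original NTs in T[1,2] deriving "ba": ["A"]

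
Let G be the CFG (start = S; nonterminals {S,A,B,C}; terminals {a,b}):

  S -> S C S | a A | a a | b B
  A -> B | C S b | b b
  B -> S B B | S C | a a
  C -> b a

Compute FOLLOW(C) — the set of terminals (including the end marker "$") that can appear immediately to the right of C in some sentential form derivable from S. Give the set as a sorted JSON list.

Compute FIRST by fixpoint:
iter 1:
  A via A→b b: +{b}
  B via B→a a: +{a}
  C via C→b a: +{b}
  S via S→a A: +{a}
  S via S→b B: +{b}
  FIRST(S)={a,b}  FIRST(A)={b}  FIRST(B)={a}  FIRST(C)={b}
iter 2:
  A via A→B: +{a}
  B via B→S B B: +{b}
  FIRST(S)={a,b}  FIRST(A)={a,b}  FIRST(B)={a,b}  FIRST(C)={b}
iter 3: — fixpoint
  FIRST(S)={a,b}  FIRST(A)={a,b}  FIRST(B)={a,b}  FIRST(C)={b}

Compute FOLLOW by fixpoint:
seed FOLLOW(S) with $
round 1:
  A→C S b: FOLLOW(C) ⊇ FIRST(S) = {a,b}; new: +{a,b}
  A→C S b: FOLLOW(S) ⊇ FIRST(b) = {b}; new: +{b}
  B→S B B: FOLLOW(S) ⊇ FIRST(B) = {a,b}; new: +{a}
  B→S B B: FOLLOW(B) ⊇ FIRST(B) = {a,b}; new: +{a,b}
  S→a A: FOLLOW(A) ⊇ FOLLOW(S) ⊇ {$,a,b}; new: +{$,a,b}
  S→b B: FOLLOW(B) ⊇ FOLLOW(S) ⊇ {$,a,b}; new: +{$}
  S: {$,a,b}  A: {$,a,b}  B: {$,a,b}  C: {a,b}
round 2:
  B→S C: FOLLOW(C) ⊇ FOLLOW(B) ⊇ {$,a,b}; new: +{$}
  S: {$,a,b}  A: {$,a,b}  B: {$,a,b}  C: {$,a,b}
round 3: (stable)
  S: {$,a,b}  A: {$,a,b}  B: {$,a,b}  C: {$,a,b}

FOLLOW(C) = ["$", "a", "b"]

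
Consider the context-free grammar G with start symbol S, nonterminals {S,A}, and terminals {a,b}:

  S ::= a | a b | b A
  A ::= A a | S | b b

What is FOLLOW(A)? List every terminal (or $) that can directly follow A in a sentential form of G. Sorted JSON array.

FIRST iteration:
round 1:
  A via A→b b: +{b}
  S via S→a: +{a}
  S via S→b A: +{b}
  FIRST[S]={a,b}  FIRST[A]={b}
round 2:
  A via A→S: +{a}
  FIRST[S]={a,b}  FIRST[A]={a,b}
round 3: done
  FIRST[S]={a,b}  FIRST[A]={a,b}

Compute FOLLOW by fixpoint:
FOLLOW(S) := {$}
iter 1:
  A→A a: FOLLOW(A) ⊇ FIRST(a) = {a}; new: +{a}
  A→S: FOLLOW(S) ⊇ FOLLOW(A) ⊇ {a}; new: +{a}
  S→b A: FOLLOW(A) ⊇ FOLLOW(S) ⊇ {$,a}; new: +{$}
  S: {$,a}  A: {$,a}
iter 2: (no change)
  S: {$,a}  A: {$,a}

FOLLOW(A) = ["$", "a"]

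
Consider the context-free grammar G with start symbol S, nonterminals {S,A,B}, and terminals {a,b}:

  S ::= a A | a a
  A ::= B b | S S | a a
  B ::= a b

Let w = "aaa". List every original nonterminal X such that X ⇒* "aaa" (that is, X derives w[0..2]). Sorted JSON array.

CNF form of G:
  S -> T1 A | T1 T1
  A -> B T0 | S S | T1 T1
  B -> T1 T0
  T0 -> b
  T1 -> a

CYK table (by increasing span) — only the sub-triangle for w[0..2]:
  T[0,0] 'a' = {T1}  orig:{}
  T[1,1] 'a' = {T1}  orig:{}
  T[2,2] 'a' = {T1}  orig:{}
  T[0,1] 'aa' = {A,S}
  T[1,2] 'aa' = {A,S}
  T[0,2] 'aaa' = {S}

Original NTs in T[0,2] deriving "aaa": ["S"]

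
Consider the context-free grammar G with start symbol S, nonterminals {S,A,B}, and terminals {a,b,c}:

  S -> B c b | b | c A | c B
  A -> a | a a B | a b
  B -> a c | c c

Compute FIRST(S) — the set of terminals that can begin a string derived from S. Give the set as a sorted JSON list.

FIRST sets, iterate to fixpoint:
[1]
  A via A→a: +{a}
  B via B→a c: +{a}
  B via B→c c: +{c}
  S via S→B c b: +{a,c}
  S via S→b: +{b}
  FIRST[S]={a,b,c}  FIRST[A]={a}  FIRST[B]={a,c}
[2] (stable)
  FIRST[S]={a,b,c}  FIRST[A]={a}  FIRST[B]={a,c}

FIRST(S) = ["a", "b", "c"]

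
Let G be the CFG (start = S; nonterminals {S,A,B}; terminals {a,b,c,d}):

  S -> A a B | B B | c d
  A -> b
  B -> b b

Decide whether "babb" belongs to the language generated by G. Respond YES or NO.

CNF form of G:
  S -> A X4 | B B | T2 T3
  A -> b
  B -> T0 T0
  T0 -> b
  T1 -> a
  T2 -> c
  T3 -> d
  X4 -> T1 B

Fill CYK table bottom-up:
  cell(0,0) b: {A,T0}  orig:{A}
  cell(1,1) a: {T1}  orig:{}
  cell(2,2) b: {A,T0}  orig:{A}
  cell(3,3) b: {A,T0}  orig:{A}
  cell(0,1) ba: ∅
  cell(1,2) ab: ∅
  cell(2,3) bb: {B}
  cell(0,2) bab: ∅
  cell(1,3) abb: {X4}  orig:{}
  cell(0,3) babb: {S}

S ∈ T[0,3] ⇒ YES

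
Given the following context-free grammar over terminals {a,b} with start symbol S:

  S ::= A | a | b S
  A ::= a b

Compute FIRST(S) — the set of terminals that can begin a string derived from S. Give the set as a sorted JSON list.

Compute FIRST by fixpoint:
[1]
  A via A→a b: +{a}
  S via S→A: +{a}
  S via S→b S: +{b}
  FIRST[S]={a,b}  FIRST[A]={a}
[2] (stable)
  FIRST[S]={a,b}  FIRST[A]={a}

FIRST(S) = ["a", "b"]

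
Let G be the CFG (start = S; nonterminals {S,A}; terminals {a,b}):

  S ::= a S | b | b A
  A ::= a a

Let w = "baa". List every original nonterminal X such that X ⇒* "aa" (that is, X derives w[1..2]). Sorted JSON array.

CNF form of G:
  S -> T0 S | T1 A | b
  A -> T0 T0
  T0 -> a
  T1 -> b

CYK fill — only the sub-triangle for w[1..2]:
  [1..1]={T0}  "a"  orig:{}
  [2..2]={T0}  "a"  orig:{}
  [1..2]={A}  "aa"

Original NTs in T[1,2] deriving "aa": ["A"]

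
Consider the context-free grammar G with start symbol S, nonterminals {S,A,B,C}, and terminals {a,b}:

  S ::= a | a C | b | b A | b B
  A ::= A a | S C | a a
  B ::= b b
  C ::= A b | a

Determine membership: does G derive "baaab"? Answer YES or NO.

CNF form of G:
  S -> T0 C | T1 A | T1 B | a | b
  A -> A T0 | S C | T0 T0
  B -> T1 T1
  C -> A T1 | a
  T0 -> a
  T1 -> b

CYK table (by increasing span):
  T[0,0] 'b' = {S,T1}  orig:{S}
  T[1,1] 'a' = {C,S,T0}  orig:{C,S}
  T[2,2] 'a' = {C,S,T0}  orig:{C,S}
  T[3,3] 'a' = {C,S,T0}  orig:{C,S}
  T[4,4] 'b' = {S,T1}  orig:{S}
  T[0,1] 'ba' = {A}
  T[1,2] 'aa' = {A,S}
  T[2,3] 'aa' = {A,S}
  T[3,4] 'ab' = ∅
  T[0,2] 'baa' = {A,S}
  T[1,3] 'aaa' = {A}
  T[2,4] 'aab' = {C}
  T[0,3] 'baaa' = {A,S}
  T[1,4] 'aaab' = {A,C,S}
  T[0,4] 'baaab' = {A,C,S}

S ∈ T[0,4] ⇒ YES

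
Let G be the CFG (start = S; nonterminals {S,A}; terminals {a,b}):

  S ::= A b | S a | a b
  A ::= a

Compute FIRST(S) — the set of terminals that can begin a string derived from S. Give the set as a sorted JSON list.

Compute FIRST by fixpoint:
iter 1:
  A via A→a: +{a}
  S via S→A b: +{a}
  S: {a}  A: {a}
iter 2: done
  S: {a}  A: {a}

FIRST(S) = ["a"]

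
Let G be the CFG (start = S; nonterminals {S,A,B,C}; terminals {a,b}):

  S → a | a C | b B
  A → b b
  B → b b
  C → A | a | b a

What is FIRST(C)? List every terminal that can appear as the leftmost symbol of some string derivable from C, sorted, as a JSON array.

FIRST iteration:
round 1:
  A via A→b b: +{b}
  B via B→b b: +{b}
  C via C→A: +{b}
  C via C→a: +{a}
  S via S→a: +{a}
  S via S→b B: +{b}
  S: {a,b}  A: {b}  B: {b}  C: {a,b}
round 2: done
  S: {a,b}  A: {b}  B: {b}  C: {a,b}

FIRST(C) = ["a", "b"]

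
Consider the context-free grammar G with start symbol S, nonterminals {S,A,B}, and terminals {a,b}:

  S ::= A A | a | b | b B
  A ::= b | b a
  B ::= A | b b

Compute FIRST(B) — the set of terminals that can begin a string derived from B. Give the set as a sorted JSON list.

FIRST sets, iterate to fixpoint:
[1]
  A via A→b: +{b}
  B via B→A: +{b}
  S via S→A A: +{b}
  S via S→a: +{a}
  S: {a,b}  A: {b}  B: {b}
[2] (no change)
  S: {a,b}  A: {b}  B: {b}

FIRST(B) = ["b"]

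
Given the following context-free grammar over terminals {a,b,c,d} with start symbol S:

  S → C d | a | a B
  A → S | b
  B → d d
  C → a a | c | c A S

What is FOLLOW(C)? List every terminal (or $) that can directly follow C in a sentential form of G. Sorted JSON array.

Compute FIRST by fixpoint:
pass 1:
  A via A→b: +{b}
  B via B→d d: +{d}
  C via C→a a: +{a}
  C via C→c: +{c}
  S via S→C d: +{a,c}
  S: {a,c}  A: {b}  B: {d}  C: {a,c}
pass 2:
  A via A→S: +{a,c}
  S: {a,c}  A: {a,b,c}  B: {d}  C: {a,c}
pass 3: — fixpoint
  S: {a,c}  A: {a,b,c}  B: {d}  C: {a,c}

FOLLOW sets:
FOLLOW(S) := {$}
iter 1:
  C→c A S: FOLLOW(A) ⊇ FIRST(S) = {a,c}; new: +{a,c}
  S→C d: FOLLOW(C) ⊇ FIRST(d) = {d}; new: +{d}
  S→a B: FOLLOW(B) ⊇ FOLLOW(S) ⊇ {$}; new: +{$}
  FOLLOW[S]={$}  FOLLOW[A]={a,c}  FOLLOW[B]={$}  FOLLOW[C]={d}
iter 2:
  A→S: FOLLOW(S) ⊇ FOLLOW(A) ⊇ {a,c}; new: +{a,c}
  C→c A S: FOLLOW(S) ⊇ FOLLOW(C) ⊇ {d}; new: +{d}
  S→a B: FOLLOW(B) ⊇ FOLLOW(S) ⊇ {$,a,c,d}; new: +{a,c,d}
  FOLLOW[S]={$,a,c,d}  FOLLOW[A]={a,c}  FOLLOW[B]={$,a,c,d}  FOLLOW[C]={d}
iter 3: (no change)
  FOLLOW[S]={$,a,c,d}  FOLLOW[A]={a,c}  FOLLOW[B]={$,a,c,d}  FOLLOW[C]={d}

FOLLOW(C) = ["d"]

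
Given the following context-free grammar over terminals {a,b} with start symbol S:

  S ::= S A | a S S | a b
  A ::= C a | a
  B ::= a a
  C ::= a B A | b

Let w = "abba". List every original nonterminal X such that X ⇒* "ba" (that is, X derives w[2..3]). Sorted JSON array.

Convert to CNF:
  S -> S A | T0 T1 | T0 X3
  A -> C T0 | a
  B -> T0 T0
  C -> T0 X2 | b
  T0 -> a
  T1 -> b
  X2 -> B A
  X3 -> S S

Fill CYK table bottom-up, restricted to cells inside w[2..3]:
  cell(2,2) b: {C,T1}  orig:{C}
  cell(3,3) a: {A,T0}  orig:{A}
  cell(2,3) ba: {A}

Original NTs in T[2,3] deriving "ba": ["A"]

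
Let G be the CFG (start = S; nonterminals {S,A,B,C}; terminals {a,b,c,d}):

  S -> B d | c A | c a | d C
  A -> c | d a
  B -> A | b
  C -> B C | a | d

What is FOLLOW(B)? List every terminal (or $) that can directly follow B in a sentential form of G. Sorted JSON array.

FIRST iteration:
round 1:
  A via A→c: +{c}
  A via A→d a: +{d}
  B via B→A: +{c,d}
  B via B→b: +{b}
  C via C→B C: +{b,c,d}
  C via C→a: +{a}
  S via S→B d: +{b,c,d}
  FIRST[S]={b,c,d}  FIRST[A]={c,d}  FIRST[B]={b,c,d}  FIRST[C]={a,b,c,d}
round 2: (stable)
  FIRST[S]={b,c,d}  FIRST[A]={c,d}  FIRST[B]={b,c,d}  FIRST[C]={a,b,c,d}

FOLLOW sets:
seed FOLLOW(S) with $
[1]
  C→B C: FOLLOW(B) ⊇ FIRST(C) = {a,b,c,d}; new: +{a,b,c,d}
  S→c A: FOLLOW(A) ⊇ FOLLOW(S) ⊇ {$}; new: +{$}
  S→d C: FOLLOW(C) ⊇ FOLLOW(S) ⊇ {$}; new: +{$}
  S: {$}  A: {$}  B: {a,b,c,d}  C: {$}
[2]
  B→A: FOLLOW(A) ⊇ FOLLOW(B) ⊇ {a,b,c,d}; new: +{a,b,c,d}
  S: {$}  A: {$,a,b,c,d}  B: {a,b,c,d}  C: {$}
[3] — fixpoint
  S: {$}  A: {$,a,b,c,d}  B: {a,b,c,d}  C: {$}

FOLLOW(B) = ["a", "b", "c", "d"]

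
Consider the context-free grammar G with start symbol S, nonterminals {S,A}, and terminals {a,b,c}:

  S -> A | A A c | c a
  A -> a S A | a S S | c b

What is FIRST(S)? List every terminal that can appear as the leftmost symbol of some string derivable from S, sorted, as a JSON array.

FIRST iteration:
round 1:
  A via A→a S A: +{a}
  A via A→c b: +{c}
  S via S→A: +{a,c}
  FIRST[S]={a,c}  FIRST[A]={a,c}
round 2: done
  FIRST[S]={a,c}  FIRST[A]={a,c}

FIRST(S) = ["a", "c"]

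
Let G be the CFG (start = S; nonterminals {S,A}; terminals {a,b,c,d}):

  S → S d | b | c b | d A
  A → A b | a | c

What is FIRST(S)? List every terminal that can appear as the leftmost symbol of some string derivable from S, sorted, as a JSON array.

FIRST sets, iterate to fixpoint:
[1]
  A via A→a: +{a}
  A via A→c: +{c}
  S via S→b: +{b}
  S via S→c b: +{c}
  S via S→d A: +{d}
  S: {b,c,d}  A: {a,c}
[2] done
  S: {b,c,d}  A: {a,c}

FIRST(S) = ["b", "c", "d"]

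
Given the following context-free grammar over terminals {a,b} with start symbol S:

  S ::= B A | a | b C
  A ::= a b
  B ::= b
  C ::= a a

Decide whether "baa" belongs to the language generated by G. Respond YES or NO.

Convert to CNF:
  S -> B A | T1 C | a
  A -> T0 T1
  B -> b
  C -> T0 T0
  T0 -> a
  T1 -> b

Fill CYK table bottom-up:
  [0..0]={B,T1}  "b"  orig:{B}
  [1..1]={S,T0}  "a"  orig:{S}
  [2..2]={S,T0}  "a"  orig:{S}
  [0..1]=∅  "ba"
  [1..2]={C}  "aa"
  [0..2]={S}  "baa"

S ∈ T[0,2] ⇒ YES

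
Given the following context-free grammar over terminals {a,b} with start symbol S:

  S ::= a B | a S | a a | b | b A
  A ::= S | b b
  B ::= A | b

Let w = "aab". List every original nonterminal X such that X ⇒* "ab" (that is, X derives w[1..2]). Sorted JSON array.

Convert to CNF:
  S -> T0 B | T0 S | T0 T0 | T1 A | b
  A -> T0 B | T0 S | T0 T0 | T1 A | T1 T1 | b
  B -> T0 B | T0 S | T0 T0 | T1 A | T1 T1 | b
  T0 -> a
  T1 -> b

Fill CYK table bottom-up — only the sub-triangle for w[1..2]:
  T[1,1] 'a' = {T0}  orig:{}
  T[2,2] 'b' = {A,B,S,T1}  orig:{A,B,S}
  T[1,2] 'ab' = {A,B,S}

Original NTs in T[1,2] deriving "ab": ["A", "B", "S"]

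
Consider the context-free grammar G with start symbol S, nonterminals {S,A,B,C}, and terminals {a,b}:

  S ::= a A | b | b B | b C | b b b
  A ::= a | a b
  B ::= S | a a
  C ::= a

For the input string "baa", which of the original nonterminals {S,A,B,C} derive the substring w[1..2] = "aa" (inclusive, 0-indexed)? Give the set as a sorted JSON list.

CNF form of G:
  S -> T0 A | T1 B | T1 C | T1 X3 | b
  A -> T0 T1 | a
  B -> T0 A | T0 T0 | T1 B | T1 C | T1 X2 | b
  C -> a
  T0 -> a
  T1 -> b
  X2 -> T1 T1
  X3 -> T1 T1

CYK table (by increasing span), restricted to cells inside w[1..2]:
  [1..1]={A,C,T0}  "a"  orig:{A,C}
  [2..2]={A,C,T0}  "a"  orig:{A,C}
  [1..2]={B,S}  "aa"

Original NTs in T[1,2] deriving "aa": ["B", "S"]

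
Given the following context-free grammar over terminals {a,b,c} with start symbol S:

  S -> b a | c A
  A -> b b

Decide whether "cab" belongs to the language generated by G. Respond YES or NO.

Convert to CNF:
  S -> T0 T1 | T2 A
  A -> T0 T0
  T0 -> b
  T1 -> a
  T2 -> c

CYK table (by increasing span):
  T[0,0] 'c' = {T2}  orig:{}
  T[1,1] 'a' = {T1}  orig:{}
  T[2,2] 'b' = {T0}  orig:{}
  T[0,1] 'ca' = ∅
  T[1,2] 'ab' = ∅
  T[0,2] 'cab' = ∅

S ∉ T[0,2] ⇒ NO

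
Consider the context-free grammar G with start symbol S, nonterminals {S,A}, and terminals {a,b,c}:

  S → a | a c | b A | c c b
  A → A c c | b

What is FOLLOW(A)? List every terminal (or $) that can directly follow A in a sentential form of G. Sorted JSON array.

Compute FIRST by fixpoint:
[1]
  A via A→b: +{b}
  S via S→a: +{a}
  S via S→b A: +{b}
  S via S→c c b: +{c}
  FIRST[S]={a,b,c}  FIRST[A]={b}
[2] (no change)
  FIRST[S]={a,b,c}  FIRST[A]={b}

FOLLOW sets:
seed FOLLOW(S) with $
[1]
  A→A c c: FOLLOW(A) ⊇ FIRST(c) = {c}; new: +{c}
  S→b A: FOLLOW(A) ⊇ FOLLOW(S) ⊇ {$}; new: +{$}
  FOLLOW(S)={$}  FOLLOW(A)={$,c}
[2] — fixpoint
  FOLLOW(S)={$}  FOLLOW(A)={$,c}

FOLLOW(A) = ["$", "c"]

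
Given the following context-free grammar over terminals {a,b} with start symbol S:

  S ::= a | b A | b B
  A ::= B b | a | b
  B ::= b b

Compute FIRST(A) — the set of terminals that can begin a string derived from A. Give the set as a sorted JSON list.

Compute FIRST by fixpoint:
[1]
  A via A→a: +{a}
  A via A→b: +{b}
  B via B→b b: +{b}
  S via S→a: +{a}
  S via S→b A: +{b}
  FIRST[S]={a,b}  FIRST[A]={a,b}  FIRST[B]={b}
[2] (stable)
  FIRST[S]={a,b}  FIRST[A]={a,b}  FIRST[B]={b}

FIRST(A) = ["a", "b"]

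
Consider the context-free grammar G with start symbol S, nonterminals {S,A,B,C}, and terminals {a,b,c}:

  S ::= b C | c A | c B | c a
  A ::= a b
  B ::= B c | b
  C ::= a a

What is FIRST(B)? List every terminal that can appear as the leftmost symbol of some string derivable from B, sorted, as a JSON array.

FIRST iteration:
iter 1:
  A via A→a b: +{a}
  B via B→b: +{b}
  C via C→a a: +{a}
  S via S→b C: +{b}
  S via S→c A: +{c}
  S: {b,c}  A: {a}  B: {b}  C: {a}
iter 2: (stable)
  S: {b,c}  A: {a}  B: {b}  C: {a}

FIRST(B) = ["b"]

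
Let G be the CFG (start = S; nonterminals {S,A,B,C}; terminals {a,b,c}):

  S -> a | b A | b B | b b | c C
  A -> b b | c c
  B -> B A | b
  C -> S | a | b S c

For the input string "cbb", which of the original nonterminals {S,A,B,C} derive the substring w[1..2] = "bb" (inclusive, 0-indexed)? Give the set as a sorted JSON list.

Convert to CNF:
  S -> T0 A | T0 B | T0 T0 | T1 C | a
  A -> T0 T0 | T1 T1
  B -> B A | b
  C -> T0 A | T0 B | T0 T0 | T0 X2 | T1 C | a
  T0 -> b
  T1 -> c
  X2 -> S T1

CYK fill, restricted to cells inside w[1..2]:
  cell(1,1) b: {B,T0}  orig:{B}
  cell(2,2) b: {B,T0}  orig:{B}
  cell(1,2) bb: {A,C,S}

Original NTs in T[1,2] deriving "bb": ["A", "C", "S"]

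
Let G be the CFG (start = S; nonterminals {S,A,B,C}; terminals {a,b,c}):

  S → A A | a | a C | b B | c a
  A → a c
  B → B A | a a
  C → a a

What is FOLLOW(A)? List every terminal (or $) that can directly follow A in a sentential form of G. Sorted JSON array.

FIRST sets, iterate to fixpoint:
iter 1:
  A via A→a c: +{a}
  B via B→a a: +{a}
  C via C→a a: +{a}
  S via S→A A: +{a}
  S via S→b B: +{b}
  S via S→c a: +{c}
  FIRST(S)={a,b,c}  FIRST(A)={a}  FIRST(B)={a}  FIRST(C)={a}
iter 2: — fixpoint
  FIRST(S)={a,b,c}  FIRST(A)={a}  FIRST(B)={a}  FIRST(C)={a}

FOLLOW sets:
seed FOLLOW(S) with $
iter 1:
  B→B A: FOLLOW(B) ⊇ FIRST(A) = {a}; new: +{a}
  B→B A: FOLLOW(A) ⊇ FOLLOW(B) ⊇ {a}; new: +{a}
  S→A A: FOLLOW(A) ⊇ FOLLOW(S) ⊇ {$}; new: +{$}
  S→a C: FOLLOW(C) ⊇ FOLLOW(S) ⊇ {$}; new: +{$}
  S→b B: FOLLOW(B) ⊇ FOLLOW(S) ⊇ {$}; new: +{$}
  S: {$}  A: {$,a}  B: {$,a}  C: {$}
iter 2: — fixpoint
  S: {$}  A: {$,a}  B: {$,a}  C: {$}

FOLLOW(A) = ["$", "a"]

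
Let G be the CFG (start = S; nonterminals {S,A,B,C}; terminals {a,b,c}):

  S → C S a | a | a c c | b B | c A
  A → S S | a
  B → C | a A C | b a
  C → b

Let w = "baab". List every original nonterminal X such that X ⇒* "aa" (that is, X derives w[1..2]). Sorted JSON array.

CNF form of G:
  S -> C X4 | T0 X5 | T1 B | T2 A | a
  A -> S S | a
  B -> T0 X3 | T1 T0 | b
  C -> b
  T0 -> a
  T1 -> b
  T2 -> c
  X3 -> A C
  X4 -> S T0
  X5 -> T2 T2

CYK fill, restricted to cells inside w[1..2]:
  cell(1,1) a: {A,S,T0}  orig:{A,S}
  cell(2,2) a: {A,S,T0}  orig:{A,S}
  cell(1,2) aa: {A,X4}  orig:{A}

Original NTs in T[1,2] deriving "aa": ["A"]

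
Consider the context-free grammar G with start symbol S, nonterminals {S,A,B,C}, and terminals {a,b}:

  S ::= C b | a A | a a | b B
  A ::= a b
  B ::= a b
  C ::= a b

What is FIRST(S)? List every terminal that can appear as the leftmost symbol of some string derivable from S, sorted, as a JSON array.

FIRST iteration:
round 1:
  A via A→a b: +{a}
  B via B→a b: +{a}
  C via C→a b: +{a}
  S via S→C b: +{a}
  S via S→b B: +{b}
  S: {a,b}  A: {a}  B: {a}  C: {a}
round 2: — fixpoint
  S: {a,b}  A: {a}  B: {a}  C: {a}

FIRST(S) = ["a", "b"]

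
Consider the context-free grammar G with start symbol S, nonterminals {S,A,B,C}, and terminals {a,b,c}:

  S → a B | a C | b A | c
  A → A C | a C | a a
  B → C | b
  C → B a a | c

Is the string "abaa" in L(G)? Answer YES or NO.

CNF form of G:
  S -> T0 B | T0 C | T1 A | c
  A -> A C | T0 C | T0 T0
  B -> B X2 | b | c
  C -> B X3 | c
  T0 -> a
  T1 -> b
  X2 -> T0 T0
  X3 -> T0 T0

Fill CYK table bottom-up:
  cell(0,0) a: {T0}  orig:{}
  cell(1,1) b: {B,T1}  orig:{B}
  cell(2,2) a: {T0}  orig:{}
  cell(3,3) a: {T0}  orig:{}
  cell(0,1) ab: {S}
  cell(1,2) ba: ∅
  cell(2,3) aa: {A,X2,X3}  orig:{A}
  cell(0,2) aba: ∅
  cell(1,3) baa: {B,C,S}
  cell(0,3) abaa: {A,S}

S ∈ T[0,3] ⇒ YES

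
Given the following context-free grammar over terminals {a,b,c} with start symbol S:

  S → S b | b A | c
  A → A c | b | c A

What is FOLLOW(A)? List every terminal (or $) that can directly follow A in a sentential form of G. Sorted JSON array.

FIRST iteration:
[1]
  A via A→b: +{b}
  A via A→c A: +{c}
  S via S→b A: +{b}
  S via S→c: +{c}
  FIRST(S)={b,c}  FIRST(A)={b,c}
[2] (stable)
  FIRST(S)={b,c}  FIRST(A)={b,c}

FOLLOW iteration:
FOLLOW(S) := {$}
[1]
  A→A c: FOLLOW(A) ⊇ FIRST(c) = {c}; new: +{c}
  S→S b: FOLLOW(S) ⊇ FIRST(b) = {b}; new: +{b}
  S→b A: FOLLOW(A) ⊇ FOLLOW(S) ⊇ {$,b}; new: +{$,b}
  FOLLOW[S]={$,b}  FOLLOW[A]={$,b,c}
[2] (stable)
  FOLLOW[S]={$,b}  FOLLOW[A]={$,b,c}

FOLLOW(A) = ["$", "b", "c"]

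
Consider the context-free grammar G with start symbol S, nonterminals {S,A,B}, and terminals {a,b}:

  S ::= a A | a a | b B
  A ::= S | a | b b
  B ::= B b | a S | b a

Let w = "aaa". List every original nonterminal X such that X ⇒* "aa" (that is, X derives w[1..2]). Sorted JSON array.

Convert to CNF:
  S -> T0 A | T0 T0 | T1 B
  A -> T0 A | T0 T0 | T1 B | T1 T1 | a
  B -> B T1 | T0 S | T1 T0
  T0 -> a
  T1 -> b

CYK fill — only the sub-triangle for w[1..2]:
  [1..1]={A,T0}  "a"  orig:{A}
  [2..2]={A,T0}  "a"  orig:{A}
  [1..2]={A,S}  "aa"

Original NTs in T[1,2] deriving "aa": ["A", "S"]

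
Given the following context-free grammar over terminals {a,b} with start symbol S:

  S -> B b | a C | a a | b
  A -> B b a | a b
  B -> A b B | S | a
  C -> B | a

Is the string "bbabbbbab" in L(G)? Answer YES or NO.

CNF form of G:
  S -> B T0 | T1 C | T1 T1 | b
  A -> B X2 | T1 T0
  B -> A X3 | B T0 | T1 C | T1 T1 | a | b
  C -> A X4 | B T0 | T1 C | T1 T1 | a | b
  T0 -> b
  T1 -> a
  X2 -> T0 T1
  X3 -> T0 B
  X4 -> T0 B

Fill CYK table bottom-up:
  cell(0,0) b: {B,C,S,T0}  orig:{B,C,S}
  cell(1,1) b: {B,C,S,T0}  orig:{B,C,S}
  cell(2,2) a: {B,C,T1}  orig:{B,C}
  cell(3,3) b: {B,C,S,T0}  orig:{B,C,S}
  cell(4,4) b: {B,C,S,T0}  orig:{B,C,S}
  cell(5,5) b: {B,C,S,T0}  orig:{B,C,S}
  cell(6,6) b: {B,C,S,T0}  orig:{B,C,S}
  cell(7,7) a: {B,C,T1}  orig:{B,C}
  cell(8,8) b: {B,C,S,T0}  orig:{B,C,S}
  cell(0,1) bb: {B,C,S,X3,X4}  orig:{B,C,S}
  cell(1,2) ba: {X2,X3,X4}  orig:{}
  cell(2,3) ab: {A,B,C,S}
  cell(3,4) bb: {B,C,S,X3,X4}  orig:{B,C,S}
  cell(4,5) bb: {B,C,S,X3,X4}  orig:{B,C,S}
  cell(5,6) bb: {B,C,S,X3,X4}  orig:{B,C,S}
  cell(6,7) ba: {X2,X3,X4}  orig:{}
  cell(7,8) ab: {A,B,C,S}
  cell(0,2) bba: {A}
  cell(1,3) bab: {X3,X4}  orig:{}
  cell(2,4) abb: {B,C,S}
  cell(3,5) bbb: {B,C,S,X3,X4}  orig:{B,C,S}
  cell(4,6) bbb: {B,C,S,X3,X4}  orig:{B,C,S}
  cell(5,7) bba: {A}
  cell(6,8) bab: {X3,X4}  orig:{}
  cell(0,3) bbab: ∅
  cell(1,4) babb: {X3,X4}  orig:{}
  cell(2,5) abbb: {B,C,S}
  cell(3,6) bbbb: {B,C,S,X3,X4}  orig:{B,C,S}
  cell(4,7) bbba: {A}
  cell(5,8) bbab: ∅
  cell(0,4) bbabb: {B,C}
  cell(1,5) babbb: {X3,X4}  orig:{}
  cell(2,6) abbbb: {B,C,S}
  cell(3,7) bbbba: {A}
  cell(4,8) bbbab: ∅
  cell(0,5) bbabbb: {B,C,S}
  cell(1,6) babbbb: {X3,X4}  orig:{}
  cell(2,7) abbbba: {A}
  cell(3,8) bbbbab: ∅
  cell(0,6) bbabbbb: {B,C,S}
  cell(1,7) babbbba: ∅
  cell(2,8) abbbbab: ∅
  cell(0,7) bbabbbba: {A}
  cell(1,8) babbbbab: ∅
  cell(0,8) bbabbbbab: ∅

S ∉ T[0,8] ⇒ NO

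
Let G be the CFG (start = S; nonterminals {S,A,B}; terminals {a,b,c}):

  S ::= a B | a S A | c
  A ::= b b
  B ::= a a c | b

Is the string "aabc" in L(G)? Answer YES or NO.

Convert to CNF:
  S -> T1 B | T1 X4 | c
  A -> T0 T0
  B -> T1 X3 | b
  T0 -> b
  T1 -> a
  T2 -> c
  X3 -> T1 T2
  X4 -> S A

CYK table (by increasing span):
  T[0,0] 'a' = {T1}  orig:{}
  T[1,1] 'a' = {T1}  orig:{}
  T[2,2] 'b' = {B,T0}  orig:{B}
  T[3,3] 'c' = {S,T2}  orig:{S}
  T[0,1] 'aa' = ∅
  T[1,2] 'ab' = {S}
  T[2,3] 'bc' = ∅
  T[0,2] 'aab' = ∅
  T[1,3] 'abc' = ∅
  T[0,3] 'aabc' = ∅

S ∉ T[0,3] ⇒ NO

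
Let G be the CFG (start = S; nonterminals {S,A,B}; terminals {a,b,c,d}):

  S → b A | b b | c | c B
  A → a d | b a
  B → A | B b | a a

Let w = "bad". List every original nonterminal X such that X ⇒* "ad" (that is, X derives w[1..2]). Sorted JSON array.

Convert to CNF:
  S -> T2 A | T2 T2 | T3 B | c
  A -> T0 T1 | T2 T0
  B -> B T2 | T0 T0 | T0 T1 | T2 T0
  T0 -> a
  T1 -> d
  T2 -> b
  T3 -> c

CYK fill — only the sub-triangle for w[1..2]:
  T[1,1] 'a' = {T0}  orig:{}
  T[2,2] 'd' = {T1}  orig:{}
  T[1,2] 'ad' = {A,B}

Original NTs in T[1,2] deriving "ad": ["A", "B"]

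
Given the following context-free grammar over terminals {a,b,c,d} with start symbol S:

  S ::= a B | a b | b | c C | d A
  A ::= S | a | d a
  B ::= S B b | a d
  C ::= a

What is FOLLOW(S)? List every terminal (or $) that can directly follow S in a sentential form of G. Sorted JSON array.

Compute FIRST by fixpoint:
[1]
  A via A→a: +{a}
  A via A→d a: +{d}
  B via B→a d: +{a}
  C via C→a: +{a}
  S via S→a B: +{a}
  S via S→b: +{b}
  S via S→c C: +{c}
  S via S→d A: +{d}
  S: {a,b,c,d}  A: {a,d}  B: {a}  C: {a}
[2]
  A via A→S: +{b,c}
  B via B→S B b: +{b,c,d}
  S: {a,b,c,d}  A: {a,b,c,d}  B: {a,b,c,d}  C: {a}
[3] done
  S: {a,b,c,d}  A: {a,b,c,d}  B: {a,b,c,d}  C: {a}

FOLLOW iteration:
FOLLOW(S) := {$}
pass 1:
  B→S B b: FOLLOW(S) ⊇ FIRST(B) = {a,b,c,d}; new: +{a,b,c,d}
  B→S B b: FOLLOW(B) ⊇ FIRST(b) = {b}; new: +{b}
  S→a B: FOLLOW(B) ⊇ FOLLOW(S) ⊇ {$,a,b,c,d}; new: +{$,a,c,d}
  S→c C: FOLLOW(C) ⊇ FOLLOW(S) ⊇ {$,a,b,c,d}; new: +{$,a,b,c,d}
  S→d A: FOLLOW(A) ⊇ FOLLOW(S) ⊇ {$,a,b,c,d}; new: +{$,a,b,c,d}
  FOLLOW(S)={$,a,b,c,d}  FOLLOW(A)={$,a,b,c,d}  FOLLOW(B)={$,a,b,c,d}  FOLLOW(C)={$,a,b,c,d}
pass 2: (no change)
  FOLLOW(S)={$,a,b,c,d}  FOLLOW(A)={$,a,b,c,d}  FOLLOW(B)={$,a,b,c,d}  FOLLOW(C)={$,a,b,c,d}

FOLLOW(S) = ["$", "a", "b", "c", "d"]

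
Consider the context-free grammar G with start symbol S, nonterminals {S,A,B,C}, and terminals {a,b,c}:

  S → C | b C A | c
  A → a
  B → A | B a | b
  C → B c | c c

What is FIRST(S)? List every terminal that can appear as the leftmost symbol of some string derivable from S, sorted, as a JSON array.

FIRST sets, iterate to fixpoint:
iter 1:
  A via A→a: +{a}
  B via B→A: +{a}
  B via B→b: +{b}
  C via C→B c: +{a,b}
  C via C→c c: +{c}
  S via S→C: +{a,b,c}
  FIRST[S]={a,b,c}  FIRST[A]={a}  FIRST[B]={a,b}  FIRST[C]={a,b,c}
iter 2: (no change)
  FIRST[S]={a,b,c}  FIRST[A]={a}  FIRST[B]={a,b}  FIRST[C]={a,b,c}

FIRST(S) = ["a", "b", "c"]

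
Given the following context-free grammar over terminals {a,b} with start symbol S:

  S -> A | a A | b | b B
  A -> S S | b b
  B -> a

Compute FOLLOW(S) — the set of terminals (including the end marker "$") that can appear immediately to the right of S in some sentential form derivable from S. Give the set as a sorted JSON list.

FIRST sets, iterate to fixpoint:
round 1:
  A via A→b b: +{b}
  B via B→a: +{a}
  S via S→A: +{b}
  S via S→a A: +{a}
  S: {a,b}  A: {b}  B: {a}
round 2:
  A via A→S S: +{a}
  S: {a,b}  A: {a,b}  B: {a}
round 3: (stable)
  S: {a,b}  A: {a,b}  B: {a}

Compute FOLLOW by fixpoint:
FOLLOW(S) := {$}
pass 1:
  A→S S: FOLLOW(S) ⊇ FIRST(S) = {a,b}; new: +{a,b}
  S→A: FOLLOW(A) ⊇ FOLLOW(S) ⊇ {$,a,b}; new: +{$,a,b}
  S→b B: FOLLOW(B) ⊇ FOLLOW(S) ⊇ {$,a,b}; new: +{$,a,b}
  FOLLOW[S]={$,a,b}  FOLLOW[A]={$,a,b}  FOLLOW[B]={$,a,b}
pass 2: done
  FOLLOW[S]={$,a,b}  FOLLOW[A]={$,a,b}  FOLLOW[B]={$,a,b}

FOLLOW(S) = ["$", "a", "b"]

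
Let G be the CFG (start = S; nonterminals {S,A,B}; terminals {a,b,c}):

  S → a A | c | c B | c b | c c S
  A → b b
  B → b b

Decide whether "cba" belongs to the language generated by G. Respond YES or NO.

Convert to CNF:
  S -> T1 A | T2 B | T2 T0 | T2 X3 | c
  A -> T0 T0
  B -> T0 T0
  T0 -> b
  T1 -> a
  T2 -> c
  X3 -> T2 S

CYK table (by increasing span):
  T[0,0] 'c' = {S,T2}  orig:{S}
  T[1,1] 'b' = {T0}  orig:{}
  T[2,2] 'a' = {T1}  orig:{}
  T[0,1] 'cb' = {S}
  T[1,2] 'ba' = ∅
  T[0,2] 'cba' = ∅

S ∉ T[0,2] ⇒ NO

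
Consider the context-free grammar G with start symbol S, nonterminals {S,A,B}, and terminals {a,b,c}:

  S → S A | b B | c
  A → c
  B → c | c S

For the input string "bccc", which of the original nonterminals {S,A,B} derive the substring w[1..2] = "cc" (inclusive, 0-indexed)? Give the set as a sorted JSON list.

Convert to CNF:
  S -> S A | T1 B | c
  A -> c
  B -> T0 S | c
  T0 -> c
  T1 -> b

Fill CYK table bottom-up (cells [i..j] with 1 ≤ i ≤ j ≤ 2 only):
  cell(1,1) c: {A,B,S,T0}  orig:{A,B,S}
  cell(2,2) c: {A,B,S,T0}  orig:{A,B,S}
  cell(1,2) cc: {B,S}

Original NTs in T[1,2] deriving "cc": ["B", "S"]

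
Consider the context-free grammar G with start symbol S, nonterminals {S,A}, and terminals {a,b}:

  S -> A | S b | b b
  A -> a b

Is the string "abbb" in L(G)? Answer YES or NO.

CNF form of G:
  S -> S T1 | T0 T1 | T1 T1
  A -> T0 T1
  T0 -> a
  T1 -> b

CYK table (by increasing span):
  [0..0]={T0}  "a"  orig:{}
  [1..1]={T1}  "b"  orig:{}
  [2..2]={T1}  "b"  orig:{}
  [3..3]={T1}  "b"  orig:{}
  [0..1]={A,S}  "ab"
  [1..2]={S}  "bb"
  [2..3]={S}  "bb"
  [0..2]={S}  "abb"
  [1..3]={S}  "bbb"
  [0..3]={S}  "abbb"

S ∈ T[0,3] ⇒ YES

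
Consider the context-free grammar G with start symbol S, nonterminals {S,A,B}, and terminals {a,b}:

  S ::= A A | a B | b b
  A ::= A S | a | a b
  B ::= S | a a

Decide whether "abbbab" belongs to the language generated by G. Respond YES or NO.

Convert to CNF:
  S -> A A | T0 B | T1 T1
  A -> A S | T0 T1 | a
  B -> A A | T0 B | T0 T0 | T1 T1
  T0 -> a
  T1 -> b

CYK fill:
  cell(0,0) a: {A,T0}  orig:{A}
  cell(1,1) b: {T1}  orig:{}
  cell(2,2) b: {T1}  orig:{}
  cell(3,3) b: {T1}  orig:{}
  cell(4,4) a: {A,T0}  orig:{A}
  cell(5,5) b: {T1}  orig:{}
  cell(0,1) ab: {A}
  cell(1,2) bb: {B,S}
  cell(2,3) bb: {B,S}
  cell(3,4) ba: ∅
  cell(4,5) ab: {A}
  cell(0,2) abb: {A,B,S}
  cell(1,3) bbb: ∅
  cell(2,4) bba: ∅
  cell(3,5) bab: ∅
  cell(0,3) abbb: {A}
  cell(1,4) bbba: ∅
  cell(2,5) bbab: ∅
  cell(0,4) abbba: {B,S}
  cell(1,5) bbbab: ∅
  cell(0,5) abbbab: {B,S}

S ∈ T[0,5] ⇒ YES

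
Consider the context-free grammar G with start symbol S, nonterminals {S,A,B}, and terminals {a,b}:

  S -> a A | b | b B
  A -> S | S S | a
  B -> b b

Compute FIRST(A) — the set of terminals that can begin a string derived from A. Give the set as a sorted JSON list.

FIRST iteration:
round 1:
  A via A→a: +{a}
  B via B→b b: +{b}
  S via S→a A: +{a}
  S via S→b: +{b}
  S: {a,b}  A: {a}  B: {b}
round 2:
  A via A→S: +{b}
  S: {a,b}  A: {a,b}  B: {b}
round 3: (no change)
  S: {a,b}  A: {a,b}  B: {b}

FIRST(A) = ["a", "b"]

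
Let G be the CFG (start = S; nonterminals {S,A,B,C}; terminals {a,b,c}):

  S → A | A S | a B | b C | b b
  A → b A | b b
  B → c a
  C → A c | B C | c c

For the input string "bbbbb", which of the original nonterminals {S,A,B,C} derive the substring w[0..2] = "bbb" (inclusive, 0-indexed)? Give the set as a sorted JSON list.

CNF form of G:
  S -> A S | T0 A | T0 C | T0 T0 | T2 B
  A -> T0 A | T0 T0
  B -> T1 T2
  C -> A T1 | B C | T1 T1
  T0 -> b
  T1 -> c
  T2 -> a

Fill CYK table bottom-up, restricted to cells inside w[0..2]:
  cell(0,0) b: {T0}  orig:{}
  cell(1,1) b: {T0}  orig:{}
  cell(2,2) b: {T0}  orig:{}
  cell(0,1) bb: {A,S}
  cell(1,2) bb: {A,S}
  cell(0,2) bbb: {A,S}

Original NTs in T[0,2] deriving "bbb": ["A", "S"]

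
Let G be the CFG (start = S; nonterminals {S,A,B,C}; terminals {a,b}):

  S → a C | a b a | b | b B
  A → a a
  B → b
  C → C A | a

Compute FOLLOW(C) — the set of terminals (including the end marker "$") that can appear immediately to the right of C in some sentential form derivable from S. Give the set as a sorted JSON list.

FIRST iteration:
pass 1:
  A via A→a a: +{a}
  B via B→b: +{b}
  C via C→a: +{a}
  S via S→a C: +{a}
  S via S→b: +{b}
  FIRST[S]={a,b}  FIRST[A]={a}  FIRST[B]={b}  FIRST[C]={a}
pass 2: — fixpoint
  FIRST[S]={a,b}  FIRST[A]={a}  FIRST[B]={b}  FIRST[C]={a}

Compute FOLLOW by fixpoint:
seed FOLLOW(S) with $
iter 1:
  C→C A: FOLLOW(C) ⊇ FIRST(A) = {a}; new: +{a}
  C→C A: FOLLOW(A) ⊇ FOLLOW(C) ⊇ {a}; new: +{a}
  S→a C: FOLLOW(C) ⊇ FOLLOW(S) ⊇ {$}; new: +{$}
  S→b B: FOLLOW(B) ⊇ FOLLOW(S) ⊇ {$}; new: +{$}
  FOLLOW[S]={$}  FOLLOW[A]={a}  FOLLOW[B]={$}  FOLLOW[C]={$,a}
iter 2:
  C→C A: FOLLOW(A) ⊇ FOLLOW(C) ⊇ {$,a}; new: +{$}
  FOLLOW[S]={$}  FOLLOW[A]={$,a}  FOLLOW[B]={$}  FOLLOW[C]={$,a}
iter 3: (stable)
  FOLLOW[S]={$}  FOLLOW[A]={$,a}  FOLLOW[B]={$}  FOLLOW[C]={$,a}

FOLLOW(C) = ["$", "a"]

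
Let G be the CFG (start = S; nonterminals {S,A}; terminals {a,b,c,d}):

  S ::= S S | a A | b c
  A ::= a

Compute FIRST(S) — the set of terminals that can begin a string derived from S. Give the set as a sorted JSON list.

Compute FIRST by fixpoint:
iter 1:
  A via A→a: +{a}
  S via S→a A: +{a}
  S via S→b c: +{b}
  S: {a,b}  A: {a}
iter 2: — fixpoint
  S: {a,b}  A: {a}

FIRST(S) = ["a", "b"]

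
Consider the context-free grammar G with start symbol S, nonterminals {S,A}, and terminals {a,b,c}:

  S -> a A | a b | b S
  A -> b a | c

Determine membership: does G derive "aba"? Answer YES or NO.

CNF form of G:
  S -> T0 S | T1 A | T1 T0
  A -> T0 T1 | c
  T0 -> b
  T1 -> a

Fill CYK table bottom-up:
  [0..0]={T1}  "a"  orig:{}
  [1..1]={T0}  "b"  orig:{}
  [2..2]={T1}  "a"  orig:{}
  [0..1]={S}  "ab"
  [1..2]={A}  "ba"
  [0..2]={S}  "aba"

S ∈ T[0,2] ⇒ YES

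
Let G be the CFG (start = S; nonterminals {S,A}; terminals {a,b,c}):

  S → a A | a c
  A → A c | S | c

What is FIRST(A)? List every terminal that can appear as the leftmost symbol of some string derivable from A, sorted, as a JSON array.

FIRST sets, iterate to fixpoint:
round 1:
  A via A→c: +{c}
  S via S→a A: +{a}
  S: {a}  A: {c}
round 2:
  A via A→S: +{a}
  S: {a}  A: {a,c}
round 3: (stable)
  S: {a}  A: {a,c}

FIRST(A) = ["a", "c"]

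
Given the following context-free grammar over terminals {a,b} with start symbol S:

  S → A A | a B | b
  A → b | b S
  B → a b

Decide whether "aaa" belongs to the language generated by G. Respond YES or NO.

Convert to CNF:
  S -> A A | T1 B | b
  A -> T0 S | b
  B -> T1 T0
  T0 -> b
  T1 -> a

Fill CYK table bottom-up:
  [0..0]={T1}  "a"  orig:{}
  [1..1]={T1}  "a"  orig:{}
  [2..2]={T1}  "a"  orig:{}
  [0..1]=∅  "aa"
  [1..2]=∅  "aa"
  [0..2]=∅  "aaa"

S ∉ T[0,2] ⇒ NO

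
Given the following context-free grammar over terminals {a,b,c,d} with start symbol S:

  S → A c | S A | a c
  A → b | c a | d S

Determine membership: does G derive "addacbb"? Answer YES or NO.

CNF form of G:
  S -> A T0 | S A | T1 T0
  A -> T0 T1 | T2 S | b
  T0 -> c
  T1 -> a
  T2 -> d

CYK table (by increasing span):
  T[0,0] 'a' = {T1}  orig:{}
  T[1,1] 'd' = {T2}  orig:{}
  T[2,2] 'd' = {T2}  orig:{}
  T[3,3] 'a' = {T1}  orig:{}
  T[4,4] 'c' = {T0}  orig:{}
  T[5,5] 'b' = {A}
  T[6,6] 'b' = {A}
  T[0,1] 'ad' = ∅
  T[1,2] 'dd' = ∅
  T[2,3] 'da' = ∅
  T[3,4] 'ac' = {S}
  T[4,5] 'cb' = ∅
  T[5,6] 'bb' = ∅
  T[0,2] 'add' = ∅
  T[1,3] 'dda' = ∅
  T[2,4] 'dac' = {A}
  T[3,5] 'acb' = {S}
  T[4,6] 'cbb' = ∅
  T[0,3] 'adda' = ∅
  T[1,4] 'ddac' = ∅
  T[2,5] 'dacb' = {A}
  T[3,6] 'acbb' = {S}
  T[0,4] 'addac' = ∅
  T[1,5] 'ddacb' = ∅
  T[2,6] 'dacbb' = {A}
  T[0,5] 'addacb' = ∅
  T[1,6] 'ddacbb' = ∅
  T[0,6] 'addacbb' = ∅

S ∉ T[0,6] ⇒ NO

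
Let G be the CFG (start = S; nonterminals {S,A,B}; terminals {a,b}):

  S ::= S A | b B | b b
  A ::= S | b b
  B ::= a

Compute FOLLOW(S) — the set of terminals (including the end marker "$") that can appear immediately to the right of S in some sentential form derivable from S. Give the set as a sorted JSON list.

FIRST iteration:
iter 1:
  A via A→b b: +{b}
  B via B→a: +{a}
  S via S→b B: +{b}
  FIRST(S)={b}  FIRST(A)={b}  FIRST(B)={a}
iter 2: (no change)
  FIRST(S)={b}  FIRST(A)={b}  FIRST(B)={a}

Compute FOLLOW by fixpoint:
FOLLOW(S) := {$}
round 1:
  S→S A: FOLLOW(S) ⊇ FIRST(A) = {b}; new: +{b}
  S→S A: FOLLOW(A) ⊇ FOLLOW(S) ⊇ {$,b}; new: +{$,b}
  S→b B: FOLLOW(B) ⊇ FOLLOW(S) ⊇ {$,b}; new: +{$,b}
  S: {$,b}  A: {$,b}  B: {$,b}
round 2: done
  S: {$,b}  A: {$,b}  B: {$,b}

FOLLOW(S) = ["$", "b"]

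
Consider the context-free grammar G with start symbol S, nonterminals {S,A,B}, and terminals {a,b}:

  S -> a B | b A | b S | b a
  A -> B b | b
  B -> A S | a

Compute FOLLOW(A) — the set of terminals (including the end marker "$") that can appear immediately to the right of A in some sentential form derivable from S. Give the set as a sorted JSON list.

FIRST sets, iterate to fixpoint:
iter 1:
  A via A→b: +{b}
  B via B→A S: +{b}
  B via B→a: +{a}
  S via S→a B: +{a}
  S via S→b A: +{b}
  S: {a,b}  A: {b}  B: {a,b}
iter 2:
  A via A→B b: +{a}
  S: {a,b}  A: {a,b}  B: {a,b}
iter 3: done
  S: {a,b}  A: {a,b}  B: {a,b}

FOLLOW sets:
seed FOLLOW(S) with $
[1]
  A→B b: FOLLOW(B) ⊇ FIRST(b) = {b}; new: +{b}
  B→A S: FOLLOW(A) ⊇ FIRST(S) = {a,b}; new: +{a,b}
  B→A S: FOLLOW(S) ⊇ FOLLOW(B) ⊇ {b}; new: +{b}
  S→a B: FOLLOW(B) ⊇ FOLLOW(S) ⊇ {$,b}; new: +{$}
  S→b A: FOLLOW(A) ⊇ FOLLOW(S) ⊇ {$,b}; new: +{$}
  S: {$,b}  A: {$,a,b}  B: {$,b}
[2] (no change)
  S: {$,b}  A: {$,a,b}  B: {$,b}

FOLLOW(A) = ["$", "a", "b"]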